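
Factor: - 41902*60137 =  - 2^1*7^2*11^2*41^1*71^1*73^1 = -2519860574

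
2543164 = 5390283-2847119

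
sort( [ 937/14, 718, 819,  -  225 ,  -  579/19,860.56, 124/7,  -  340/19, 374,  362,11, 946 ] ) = [ -225, - 579/19, - 340/19,11,  124/7, 937/14, 362,374, 718,819,860.56,946]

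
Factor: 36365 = 5^1*7^1*1039^1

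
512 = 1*512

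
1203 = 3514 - 2311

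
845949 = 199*4251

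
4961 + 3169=8130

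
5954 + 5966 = 11920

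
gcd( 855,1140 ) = 285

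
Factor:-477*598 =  - 2^1*3^2*13^1* 23^1*53^1= - 285246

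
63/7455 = 3/355 =0.01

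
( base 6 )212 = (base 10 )80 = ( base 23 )3b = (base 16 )50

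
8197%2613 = 358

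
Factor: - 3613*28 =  - 101164 = - 2^2*7^1*3613^1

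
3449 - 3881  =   - 432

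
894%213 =42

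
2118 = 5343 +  - 3225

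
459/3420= 51/380 = 0.13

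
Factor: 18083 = 13^2 * 107^1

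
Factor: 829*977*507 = 3^1*13^2*829^1*977^1 =410636031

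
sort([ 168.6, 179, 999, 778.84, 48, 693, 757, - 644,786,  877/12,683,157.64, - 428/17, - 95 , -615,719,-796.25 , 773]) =[ - 796.25,  -  644,  -  615,- 95, -428/17, 48, 877/12,157.64,168.6,179, 683,693, 719, 757, 773, 778.84  ,  786,  999] 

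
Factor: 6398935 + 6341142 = 7^1*29^1*97^1 * 647^1 = 12740077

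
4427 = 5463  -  1036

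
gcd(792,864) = 72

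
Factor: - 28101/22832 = - 2^(  -  4 )*3^1*17^1 * 19^1*29^1*1427^( - 1 ) 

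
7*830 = 5810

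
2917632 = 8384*348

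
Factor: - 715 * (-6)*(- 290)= - 1244100 =- 2^2*3^1 *5^2 * 11^1*13^1*29^1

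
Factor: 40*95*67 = 254600 = 2^3*5^2 *19^1*67^1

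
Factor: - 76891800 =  - 2^3*3^1*5^2*128153^1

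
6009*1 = 6009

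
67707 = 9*7523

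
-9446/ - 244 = 38 + 87/122 = 38.71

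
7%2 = 1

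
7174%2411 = 2352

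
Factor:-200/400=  - 1/2=- 2^ ( - 1) 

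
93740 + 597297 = 691037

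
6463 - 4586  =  1877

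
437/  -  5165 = -437/5165 = - 0.08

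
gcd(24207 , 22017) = 3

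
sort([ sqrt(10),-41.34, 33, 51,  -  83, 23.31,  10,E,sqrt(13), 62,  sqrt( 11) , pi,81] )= [ - 83,  -  41.34 , E, pi, sqrt( 10),sqrt( 11), sqrt( 13), 10, 23.31,33,51,62,81 ]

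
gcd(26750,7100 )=50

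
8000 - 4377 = 3623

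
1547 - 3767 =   -  2220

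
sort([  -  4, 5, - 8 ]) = [  -  8,-4,5]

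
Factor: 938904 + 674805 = 3^3 *59^1*1013^1 = 1613709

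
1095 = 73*15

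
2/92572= 1/46286 = 0.00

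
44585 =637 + 43948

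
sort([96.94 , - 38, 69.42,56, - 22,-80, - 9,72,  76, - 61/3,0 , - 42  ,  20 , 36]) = [ - 80,-42, - 38, - 22  ,  -  61/3,  -  9, 0,20, 36 , 56,69.42, 72, 76  ,  96.94 ] 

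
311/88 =311/88  =  3.53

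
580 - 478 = 102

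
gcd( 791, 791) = 791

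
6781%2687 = 1407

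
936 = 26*36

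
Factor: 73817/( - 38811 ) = - 97/51 = - 3^( - 1)*17^( - 1) * 97^1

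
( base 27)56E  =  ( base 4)323231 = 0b111011101101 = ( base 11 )2964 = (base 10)3821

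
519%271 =248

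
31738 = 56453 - 24715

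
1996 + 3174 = 5170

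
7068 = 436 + 6632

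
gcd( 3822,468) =78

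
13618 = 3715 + 9903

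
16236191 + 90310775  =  106546966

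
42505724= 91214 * 466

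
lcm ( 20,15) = 60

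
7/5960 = 7/5960 = 0.00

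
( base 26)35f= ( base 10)2173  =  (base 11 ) 16a6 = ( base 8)4175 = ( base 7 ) 6223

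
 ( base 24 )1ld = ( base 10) 1093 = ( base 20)2ed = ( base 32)125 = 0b10001000101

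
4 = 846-842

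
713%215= 68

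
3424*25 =85600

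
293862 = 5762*51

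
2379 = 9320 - 6941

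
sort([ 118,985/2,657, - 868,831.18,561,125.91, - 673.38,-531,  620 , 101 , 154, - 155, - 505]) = [ - 868,-673.38, - 531,- 505, - 155, 101 , 118, 125.91,154,985/2,561, 620,  657,831.18]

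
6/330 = 1/55 = 0.02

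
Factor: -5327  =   - 7^1*761^1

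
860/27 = 860/27= 31.85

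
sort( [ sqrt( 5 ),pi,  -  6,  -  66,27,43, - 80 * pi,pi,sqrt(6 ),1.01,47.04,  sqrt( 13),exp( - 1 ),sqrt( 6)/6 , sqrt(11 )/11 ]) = [-80*pi, - 66, - 6,sqrt( 11 )/11, exp( - 1), sqrt( 6 )/6, 1.01,sqrt(5 ),sqrt( 6),pi,pi,sqrt(13 ),27,43,47.04]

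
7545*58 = 437610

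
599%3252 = 599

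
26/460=13/230 = 0.06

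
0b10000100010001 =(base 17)1c4g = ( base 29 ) a1q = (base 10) 8465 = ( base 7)33452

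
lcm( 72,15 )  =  360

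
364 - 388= - 24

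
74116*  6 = 444696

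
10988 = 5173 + 5815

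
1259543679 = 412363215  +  847180464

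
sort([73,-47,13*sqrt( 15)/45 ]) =[ - 47,13*sqrt( 15 )/45,73]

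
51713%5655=818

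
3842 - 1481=2361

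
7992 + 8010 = 16002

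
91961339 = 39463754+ 52497585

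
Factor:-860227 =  - 29^1 * 29663^1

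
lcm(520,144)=9360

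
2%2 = 0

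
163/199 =163/199 = 0.82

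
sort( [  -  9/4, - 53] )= [ - 53 , - 9/4] 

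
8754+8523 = 17277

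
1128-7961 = - 6833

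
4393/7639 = 4393/7639 = 0.58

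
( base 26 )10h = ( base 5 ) 10233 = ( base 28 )ol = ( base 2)1010110101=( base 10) 693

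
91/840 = 13/120=0.11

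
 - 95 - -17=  - 78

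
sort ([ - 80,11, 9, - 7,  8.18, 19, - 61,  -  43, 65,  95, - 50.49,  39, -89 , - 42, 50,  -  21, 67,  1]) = [ - 89, - 80, -61,-50.49, - 43 ,-42, - 21, - 7, 1,8.18,9, 11, 19, 39, 50, 65,67, 95 ] 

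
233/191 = 233/191 = 1.22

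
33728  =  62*544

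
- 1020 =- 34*30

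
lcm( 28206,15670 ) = 141030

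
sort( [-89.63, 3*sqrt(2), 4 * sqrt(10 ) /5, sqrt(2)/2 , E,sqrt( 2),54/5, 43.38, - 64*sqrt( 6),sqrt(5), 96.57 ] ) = [ - 64  *  sqrt( 6),-89.63,sqrt (2 )/2,sqrt(2), sqrt( 5 ), 4*sqrt(10 ) /5,  E, 3*sqrt (2), 54/5,43.38,  96.57] 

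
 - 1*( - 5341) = 5341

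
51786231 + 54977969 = 106764200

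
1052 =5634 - 4582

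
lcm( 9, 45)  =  45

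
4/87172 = 1/21793 = 0.00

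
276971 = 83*3337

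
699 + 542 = 1241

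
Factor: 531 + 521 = 2^2*263^1 = 1052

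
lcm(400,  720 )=3600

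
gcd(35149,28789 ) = 1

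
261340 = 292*895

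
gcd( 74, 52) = 2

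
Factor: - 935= - 5^1*11^1*17^1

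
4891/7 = 698 +5/7 =698.71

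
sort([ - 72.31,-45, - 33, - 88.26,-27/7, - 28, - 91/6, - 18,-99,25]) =[-99, - 88.26,  -  72.31, - 45, -33, - 28,-18,-91/6, - 27/7, 25 ] 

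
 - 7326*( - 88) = 644688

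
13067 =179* 73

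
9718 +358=10076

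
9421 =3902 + 5519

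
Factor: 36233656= 2^3*37^1*167^1*733^1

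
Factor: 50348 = 2^2 * 41^1*307^1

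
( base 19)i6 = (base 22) fi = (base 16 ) 15c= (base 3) 110220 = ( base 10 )348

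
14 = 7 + 7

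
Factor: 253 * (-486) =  - 122958=-2^1*3^5*11^1  *23^1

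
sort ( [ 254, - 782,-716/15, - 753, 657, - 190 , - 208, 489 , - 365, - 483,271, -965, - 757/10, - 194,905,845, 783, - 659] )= [ - 965, - 782, - 753 , - 659, -483, - 365, - 208, - 194, - 190,-757/10 , - 716/15,254,271, 489,657, 783, 845,905 ] 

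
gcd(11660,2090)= 110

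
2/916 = 1/458 = 0.00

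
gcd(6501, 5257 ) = 1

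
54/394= 27/197  =  0.14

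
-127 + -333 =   -  460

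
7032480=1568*4485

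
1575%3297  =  1575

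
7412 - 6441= 971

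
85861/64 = 85861/64 = 1341.58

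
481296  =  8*60162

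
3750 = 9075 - 5325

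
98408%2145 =1883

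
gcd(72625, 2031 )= 1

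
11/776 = 11/776 = 0.01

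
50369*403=20298707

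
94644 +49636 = 144280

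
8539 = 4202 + 4337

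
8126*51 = 414426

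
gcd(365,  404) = 1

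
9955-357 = 9598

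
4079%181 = 97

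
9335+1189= 10524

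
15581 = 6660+8921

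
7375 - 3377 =3998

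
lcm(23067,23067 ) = 23067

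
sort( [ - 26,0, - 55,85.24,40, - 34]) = [ - 55, - 34, - 26, 0, 40, 85.24]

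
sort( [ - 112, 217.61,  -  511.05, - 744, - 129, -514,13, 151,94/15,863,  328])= [ - 744, - 514, - 511.05, - 129, - 112,94/15,13, 151,217.61 , 328,863]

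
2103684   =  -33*( - 63748)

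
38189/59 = 38189/59 = 647.27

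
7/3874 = 7/3874 = 0.00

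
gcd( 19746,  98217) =9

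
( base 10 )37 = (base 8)45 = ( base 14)29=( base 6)101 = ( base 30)17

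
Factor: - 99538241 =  -11^1*31^1*291901^1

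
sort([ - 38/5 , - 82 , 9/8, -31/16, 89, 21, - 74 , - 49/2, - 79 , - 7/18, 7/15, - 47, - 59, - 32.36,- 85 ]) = [  -  85, -82 , - 79 ,  -  74, - 59, - 47 , - 32.36, - 49/2, - 38/5,  -  31/16,-7/18,7/15, 9/8, 21,89 ]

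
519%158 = 45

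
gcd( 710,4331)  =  71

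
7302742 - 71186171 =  - 63883429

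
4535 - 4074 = 461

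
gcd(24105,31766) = 1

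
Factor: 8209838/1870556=2^(-1)*  7^1*13^1*79^1*  193^( - 1)*571^1*2423^( - 1 )= 4104919/935278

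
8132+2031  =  10163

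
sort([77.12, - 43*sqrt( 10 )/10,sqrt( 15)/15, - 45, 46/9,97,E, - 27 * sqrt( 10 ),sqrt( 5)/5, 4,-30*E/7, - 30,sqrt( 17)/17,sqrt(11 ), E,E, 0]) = [ - 27*sqrt(10) , - 45 , - 30,-43*sqrt( 10)/10, - 30*E/7, 0, sqrt ( 17 )/17,sqrt( 15)/15,sqrt(5)/5,E,E, E,sqrt(11 ), 4,46/9,77.12, 97]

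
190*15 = 2850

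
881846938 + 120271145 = 1002118083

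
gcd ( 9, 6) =3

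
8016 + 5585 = 13601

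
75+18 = 93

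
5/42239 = 5/42239 = 0.00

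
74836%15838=11484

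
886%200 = 86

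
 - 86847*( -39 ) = 3387033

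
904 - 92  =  812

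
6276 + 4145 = 10421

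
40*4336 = 173440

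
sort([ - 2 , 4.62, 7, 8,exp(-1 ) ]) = [-2,exp(-1 ), 4.62,  7,8]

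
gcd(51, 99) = 3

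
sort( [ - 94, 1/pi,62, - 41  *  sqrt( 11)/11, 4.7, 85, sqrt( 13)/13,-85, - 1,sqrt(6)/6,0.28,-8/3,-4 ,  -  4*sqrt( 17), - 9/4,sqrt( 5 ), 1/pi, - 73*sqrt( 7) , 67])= [  -  73*sqrt( 7), - 94, - 85,-4*sqrt( 17 ),-41*sqrt(11)/11, - 4,-8/3, - 9/4, - 1 , sqrt(13)/13,  0.28,  1/pi, 1/pi,sqrt(6)/6, sqrt( 5), 4.7, 62, 67,  85]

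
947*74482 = 70534454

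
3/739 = 3/739 =0.00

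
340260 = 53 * 6420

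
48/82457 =48/82457  =  0.00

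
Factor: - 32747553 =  - 3^2*37^1 *43^1*2287^1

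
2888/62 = 46  +  18/31 =46.58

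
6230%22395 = 6230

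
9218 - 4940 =4278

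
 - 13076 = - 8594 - 4482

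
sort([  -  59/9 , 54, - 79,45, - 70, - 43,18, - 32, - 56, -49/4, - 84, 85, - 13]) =[ - 84, - 79, - 70, - 56, - 43, - 32, - 13, - 49/4, - 59/9, 18,45,54,85]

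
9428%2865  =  833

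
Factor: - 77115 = - 3^1*5^1 * 53^1*97^1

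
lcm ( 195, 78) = 390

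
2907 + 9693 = 12600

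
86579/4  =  21644 + 3/4 = 21644.75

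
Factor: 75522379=75522379^1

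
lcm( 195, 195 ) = 195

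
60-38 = 22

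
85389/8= 10673+5/8 = 10673.62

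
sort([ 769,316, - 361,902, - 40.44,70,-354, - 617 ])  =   [ - 617,-361, -354, - 40.44,70, 316,769,902]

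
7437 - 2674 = 4763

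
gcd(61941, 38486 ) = 1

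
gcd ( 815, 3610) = 5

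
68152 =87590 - 19438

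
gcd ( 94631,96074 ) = 1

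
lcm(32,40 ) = 160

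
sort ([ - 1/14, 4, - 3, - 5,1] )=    [ - 5, - 3,-1/14,  1, 4 ] 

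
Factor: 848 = 2^4*53^1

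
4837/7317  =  4837/7317 = 0.66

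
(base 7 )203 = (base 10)101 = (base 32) 35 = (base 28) 3h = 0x65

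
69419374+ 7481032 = 76900406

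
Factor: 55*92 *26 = 131560 = 2^3 * 5^1*  11^1 * 13^1*23^1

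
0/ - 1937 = 0/1  =  -  0.00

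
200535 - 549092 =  - 348557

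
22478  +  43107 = 65585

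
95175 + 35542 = 130717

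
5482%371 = 288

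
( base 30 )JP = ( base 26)MN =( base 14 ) 307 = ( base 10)595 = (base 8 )1123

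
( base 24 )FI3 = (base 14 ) 3443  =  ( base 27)CC3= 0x2373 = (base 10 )9075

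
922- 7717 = -6795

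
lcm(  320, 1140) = 18240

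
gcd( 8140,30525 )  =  2035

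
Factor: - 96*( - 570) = 54720 = 2^6*3^2*5^1*19^1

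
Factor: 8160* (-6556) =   -  2^7 *3^1 * 5^1*11^1*17^1*149^1 = - 53496960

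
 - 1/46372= -1 + 46371/46372 = - 0.00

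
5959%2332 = 1295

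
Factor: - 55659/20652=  - 2^ ( - 2)*1721^( - 1)*  18553^1 = - 18553/6884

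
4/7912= 1/1978 =0.00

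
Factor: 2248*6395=2^3*5^1*281^1*1279^1 = 14375960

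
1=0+1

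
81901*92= 7534892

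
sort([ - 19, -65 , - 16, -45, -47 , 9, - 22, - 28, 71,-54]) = [  -  65,-54, - 47, - 45,-28, - 22, - 19, - 16, 9, 71]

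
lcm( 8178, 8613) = 809622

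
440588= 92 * 4789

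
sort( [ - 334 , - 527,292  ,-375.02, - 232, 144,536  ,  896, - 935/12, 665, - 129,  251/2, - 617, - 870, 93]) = [ - 870, - 617, - 527,-375.02 , - 334, - 232, - 129 , - 935/12, 93,  251/2, 144, 292, 536, 665,  896 ] 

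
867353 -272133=595220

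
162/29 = 5 +17/29 = 5.59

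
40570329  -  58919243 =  - 18348914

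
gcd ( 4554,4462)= 46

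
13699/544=13699/544 = 25.18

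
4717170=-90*(- 52413 ) 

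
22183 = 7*3169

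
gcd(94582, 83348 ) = 2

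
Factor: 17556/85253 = 2^2*3^1 * 11^1 * 641^( - 1)=132/641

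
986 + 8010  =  8996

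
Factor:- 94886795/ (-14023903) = 5^1* 14023903^(-1)*18977359^1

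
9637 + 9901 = 19538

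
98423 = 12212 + 86211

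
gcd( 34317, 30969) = 837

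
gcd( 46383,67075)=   1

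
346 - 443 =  - 97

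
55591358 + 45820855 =101412213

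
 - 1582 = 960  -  2542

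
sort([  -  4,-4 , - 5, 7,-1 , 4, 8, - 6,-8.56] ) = [-8.56, - 6, - 5,-4, - 4, - 1,4,7, 8]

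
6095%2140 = 1815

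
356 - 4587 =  - 4231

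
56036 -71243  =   - 15207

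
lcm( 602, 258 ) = 1806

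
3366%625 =241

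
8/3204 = 2/801  =  0.00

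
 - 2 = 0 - 2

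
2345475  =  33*71075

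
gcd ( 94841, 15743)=1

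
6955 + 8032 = 14987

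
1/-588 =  - 1 + 587/588 = - 0.00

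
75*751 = 56325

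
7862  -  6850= 1012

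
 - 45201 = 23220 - 68421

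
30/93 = 10/31 = 0.32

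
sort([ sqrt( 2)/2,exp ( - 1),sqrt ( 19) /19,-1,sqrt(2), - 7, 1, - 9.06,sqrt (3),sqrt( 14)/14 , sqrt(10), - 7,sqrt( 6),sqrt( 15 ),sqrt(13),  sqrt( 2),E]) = [ - 9.06, - 7, - 7, - 1,  sqrt(19)/19,sqrt( 14) /14, exp(-1 ),sqrt( 2 ) /2 , 1,sqrt( 2 ), sqrt( 2 ),sqrt( 3),sqrt(6),  E , sqrt (10),sqrt ( 13 ),sqrt(15)]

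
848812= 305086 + 543726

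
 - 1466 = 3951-5417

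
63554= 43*1478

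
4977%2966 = 2011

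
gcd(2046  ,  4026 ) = 66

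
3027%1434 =159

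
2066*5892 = 12172872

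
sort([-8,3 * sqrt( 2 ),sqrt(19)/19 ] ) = [-8,sqrt (19)/19,3*sqrt(2) ] 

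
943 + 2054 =2997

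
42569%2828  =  149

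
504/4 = 126 = 126.00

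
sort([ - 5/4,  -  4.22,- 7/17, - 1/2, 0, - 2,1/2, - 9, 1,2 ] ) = [  -  9, - 4.22 ,  -  2, - 5/4, - 1/2,-7/17, 0, 1/2, 1, 2]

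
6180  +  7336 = 13516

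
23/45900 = 23/45900=0.00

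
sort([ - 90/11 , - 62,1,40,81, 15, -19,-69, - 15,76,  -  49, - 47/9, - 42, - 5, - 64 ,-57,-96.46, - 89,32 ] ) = [- 96.46, - 89, - 69, - 64 , - 62 ,-57, - 49,-42, - 19, - 15, - 90/11,-47/9, - 5 , 1, 15,32,40,76,81]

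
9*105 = 945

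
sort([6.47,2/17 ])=[ 2/17 , 6.47]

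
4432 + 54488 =58920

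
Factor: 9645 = 3^1*5^1*643^1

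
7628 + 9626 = 17254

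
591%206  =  179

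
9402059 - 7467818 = 1934241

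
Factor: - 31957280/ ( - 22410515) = 2^5 * 17^1*31^1*181^(-1 )*379^1*24763^( - 1 ) = 6391456/4482103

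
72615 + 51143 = 123758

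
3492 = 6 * 582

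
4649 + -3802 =847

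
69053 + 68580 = 137633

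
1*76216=76216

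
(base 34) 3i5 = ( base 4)333311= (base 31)47O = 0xff5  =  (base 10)4085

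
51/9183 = 17/3061 = 0.01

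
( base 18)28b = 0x323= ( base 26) 14N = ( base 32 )P3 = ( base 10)803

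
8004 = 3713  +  4291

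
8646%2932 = 2782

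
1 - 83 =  - 82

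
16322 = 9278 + 7044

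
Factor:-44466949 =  - 44466949^1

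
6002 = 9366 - 3364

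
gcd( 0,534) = 534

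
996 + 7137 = 8133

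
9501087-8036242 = 1464845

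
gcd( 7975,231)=11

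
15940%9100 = 6840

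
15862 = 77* 206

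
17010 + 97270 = 114280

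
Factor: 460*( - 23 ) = -10580 = - 2^2*5^1*23^2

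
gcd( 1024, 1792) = 256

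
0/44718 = 0=0.00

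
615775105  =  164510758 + 451264347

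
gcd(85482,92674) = 2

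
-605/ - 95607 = 605/95607 = 0.01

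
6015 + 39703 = 45718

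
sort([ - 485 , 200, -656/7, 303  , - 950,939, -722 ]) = [-950, - 722, - 485,-656/7 , 200,303, 939 ] 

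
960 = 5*192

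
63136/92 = 686+6/23 = 686.26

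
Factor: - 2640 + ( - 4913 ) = -7553 = -  7^1  *  13^1*83^1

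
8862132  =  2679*3308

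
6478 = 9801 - 3323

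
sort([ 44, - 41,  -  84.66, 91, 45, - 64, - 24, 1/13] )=[ - 84.66, - 64, - 41, - 24, 1/13 , 44,45,91 ]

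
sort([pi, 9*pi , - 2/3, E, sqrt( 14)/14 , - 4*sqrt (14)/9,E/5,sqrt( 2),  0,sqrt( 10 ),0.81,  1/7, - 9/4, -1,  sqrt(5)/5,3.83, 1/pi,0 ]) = [-9/4, - 4*sqrt ( 14)/9,-1,  -  2/3 , 0,  0,1/7,sqrt(14 ) /14 , 1/pi, sqrt( 5 ) /5, E/5 , 0.81 , sqrt( 2),E, pi,  sqrt(10),3.83, 9*pi ]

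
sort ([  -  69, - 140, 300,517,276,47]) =[ - 140, - 69, 47 , 276 , 300 , 517] 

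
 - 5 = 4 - 9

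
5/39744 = 5/39744  =  0.00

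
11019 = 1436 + 9583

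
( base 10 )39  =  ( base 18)23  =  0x27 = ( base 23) 1G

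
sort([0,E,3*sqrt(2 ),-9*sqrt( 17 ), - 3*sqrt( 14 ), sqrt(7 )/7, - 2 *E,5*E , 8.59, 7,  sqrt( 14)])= [ - 9 * sqrt(17 ), - 3*sqrt( 14),-2 * E , 0,sqrt( 7 )/7, E, sqrt( 14 ), 3*sqrt(2 ), 7,8.59, 5*E] 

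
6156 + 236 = 6392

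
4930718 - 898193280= - 893262562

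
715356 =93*7692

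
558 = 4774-4216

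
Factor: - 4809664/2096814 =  - 7136/3111 =-  2^5*3^( - 1)*17^( - 1)*61^ ( - 1)*223^1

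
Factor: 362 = 2^1*181^1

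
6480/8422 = 3240/4211 = 0.77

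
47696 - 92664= - 44968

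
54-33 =21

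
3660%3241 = 419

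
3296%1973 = 1323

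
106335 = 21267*5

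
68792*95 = 6535240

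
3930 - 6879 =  - 2949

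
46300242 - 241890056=  -  195589814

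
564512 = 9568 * 59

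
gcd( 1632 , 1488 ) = 48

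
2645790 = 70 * 37797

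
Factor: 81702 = 2^1 * 3^3*17^1*89^1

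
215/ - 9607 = - 1 +9392/9607 = -  0.02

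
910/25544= 455/12772= 0.04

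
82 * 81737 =6702434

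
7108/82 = 86 + 28/41 = 86.68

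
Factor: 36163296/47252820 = 2^3*3^1*5^( - 1 )*13^2*743^1*787547^(-1 ) = 3013608/3937735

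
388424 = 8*48553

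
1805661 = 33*54717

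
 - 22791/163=-22791/163= - 139.82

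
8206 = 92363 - 84157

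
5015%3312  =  1703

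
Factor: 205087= 67^1*3061^1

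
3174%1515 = 144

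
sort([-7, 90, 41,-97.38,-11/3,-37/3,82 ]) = [ - 97.38, -37/3, - 7,-11/3, 41, 82,90]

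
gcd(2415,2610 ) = 15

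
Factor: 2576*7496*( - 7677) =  - 2^7*3^2*7^1*23^1*853^1*937^1 = - 148240536192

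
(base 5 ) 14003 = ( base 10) 1128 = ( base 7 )3201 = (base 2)10001101000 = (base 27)1el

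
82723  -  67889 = 14834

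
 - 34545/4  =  -8637 + 3/4= - 8636.25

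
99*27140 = 2686860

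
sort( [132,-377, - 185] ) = [ - 377, - 185,132 ] 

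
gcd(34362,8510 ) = 46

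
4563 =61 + 4502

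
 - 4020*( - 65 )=261300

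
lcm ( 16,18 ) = 144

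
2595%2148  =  447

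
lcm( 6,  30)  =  30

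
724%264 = 196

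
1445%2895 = 1445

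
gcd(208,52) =52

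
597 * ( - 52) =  - 31044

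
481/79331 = 481/79331 = 0.01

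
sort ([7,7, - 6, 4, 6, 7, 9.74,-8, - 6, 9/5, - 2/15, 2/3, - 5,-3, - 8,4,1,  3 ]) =[  -  8 , - 8, - 6 ,-6, - 5, -3, - 2/15, 2/3,1,9/5, 3,4,4,6, 7 , 7, 7,9.74 ]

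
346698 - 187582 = 159116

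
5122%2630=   2492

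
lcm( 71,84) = 5964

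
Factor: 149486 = 2^1*41^1*1823^1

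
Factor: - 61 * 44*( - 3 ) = 2^2* 3^1*11^1*61^1 = 8052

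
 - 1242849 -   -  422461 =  - 820388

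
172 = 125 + 47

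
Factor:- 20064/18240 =-2^(  -  1)*5^( - 1 ) *11^1 =- 11/10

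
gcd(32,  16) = 16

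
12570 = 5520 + 7050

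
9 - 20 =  - 11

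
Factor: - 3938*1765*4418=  - 2^2*5^1*11^1*47^2*179^1 * 353^1 = - 30707618260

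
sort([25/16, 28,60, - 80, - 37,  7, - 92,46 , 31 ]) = [-92, - 80, - 37 , 25/16,7,28,31, 46,60 ] 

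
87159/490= 87159/490 = 177.88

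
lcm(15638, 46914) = 46914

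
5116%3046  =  2070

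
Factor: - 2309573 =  - 7^1*43^1*7673^1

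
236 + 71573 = 71809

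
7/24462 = 7/24462  =  0.00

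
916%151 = 10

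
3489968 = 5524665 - 2034697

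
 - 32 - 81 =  -113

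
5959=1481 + 4478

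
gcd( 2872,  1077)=359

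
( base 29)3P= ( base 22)52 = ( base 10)112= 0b1110000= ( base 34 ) 3a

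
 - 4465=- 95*47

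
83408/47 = 1774 + 30/47 = 1774.64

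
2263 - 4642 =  - 2379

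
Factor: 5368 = 2^3*11^1*61^1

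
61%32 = 29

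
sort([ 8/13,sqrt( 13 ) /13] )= [ sqrt(13)/13, 8/13] 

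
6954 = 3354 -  - 3600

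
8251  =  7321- - 930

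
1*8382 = 8382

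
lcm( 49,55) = 2695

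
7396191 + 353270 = 7749461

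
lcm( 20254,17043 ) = 1397526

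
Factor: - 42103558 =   -  2^1*7^1*37^1*81281^1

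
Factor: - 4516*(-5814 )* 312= 2^6* 3^3*13^1*17^1*19^1*1129^1= 8191879488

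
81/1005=27/335 = 0.08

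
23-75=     -  52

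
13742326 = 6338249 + 7404077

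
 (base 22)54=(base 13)8A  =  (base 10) 114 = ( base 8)162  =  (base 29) 3R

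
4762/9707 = 4762/9707 = 0.49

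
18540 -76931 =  - 58391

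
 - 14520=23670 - 38190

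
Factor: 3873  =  3^1  *  1291^1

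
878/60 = 14 + 19/30=14.63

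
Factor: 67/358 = 2^( - 1 )* 67^1 * 179^( - 1)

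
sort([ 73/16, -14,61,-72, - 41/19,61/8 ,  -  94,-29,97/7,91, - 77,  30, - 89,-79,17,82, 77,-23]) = [ - 94,-89,-79,  -  77 ,  -  72, - 29,-23, - 14,- 41/19 , 73/16, 61/8, 97/7,17,30,61,77, 82,91]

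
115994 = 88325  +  27669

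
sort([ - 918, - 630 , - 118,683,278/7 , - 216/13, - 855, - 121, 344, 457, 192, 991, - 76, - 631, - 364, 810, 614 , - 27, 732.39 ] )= [ - 918 ,  -  855, - 631,- 630, - 364, - 121,  -  118, - 76, - 27, - 216/13,278/7, 192,344, 457 , 614,  683, 732.39, 810, 991 ] 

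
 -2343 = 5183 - 7526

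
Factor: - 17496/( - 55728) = 27/86 = 2^( - 1)*3^3*43^( - 1 )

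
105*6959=730695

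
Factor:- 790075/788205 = -3^(-1)*5^1 * 13^2*281^ ( - 1)=-845/843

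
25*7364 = 184100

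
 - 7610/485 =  - 1522/97 = - 15.69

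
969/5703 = 323/1901 = 0.17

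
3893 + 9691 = 13584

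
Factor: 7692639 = 3^1*317^1*8089^1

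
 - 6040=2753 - 8793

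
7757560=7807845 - 50285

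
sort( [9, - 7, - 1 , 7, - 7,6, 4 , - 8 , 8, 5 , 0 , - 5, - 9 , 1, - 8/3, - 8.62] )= [  -  9,-8.62, - 8,  -  7, - 7, - 5, - 8/3,-1, 0, 1,4 , 5, 6 , 7,8,9 ] 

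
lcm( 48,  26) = 624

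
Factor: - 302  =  -2^1*151^1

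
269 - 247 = 22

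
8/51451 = 8/51451 = 0.00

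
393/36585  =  131/12195 = 0.01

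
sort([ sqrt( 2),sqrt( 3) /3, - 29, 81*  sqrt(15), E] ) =[ - 29 , sqrt( 3)/3,sqrt( 2 ), E, 81 * sqrt(15 ) ] 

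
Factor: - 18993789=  - 3^2*569^1*3709^1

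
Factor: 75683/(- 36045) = - 3^ (-4 )*5^( - 1 )*89^(-1 )*75683^1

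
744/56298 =124/9383 =0.01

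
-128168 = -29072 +  -  99096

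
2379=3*793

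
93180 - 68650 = 24530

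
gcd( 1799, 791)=7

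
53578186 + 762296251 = 815874437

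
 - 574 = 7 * ( - 82 ) 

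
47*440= 20680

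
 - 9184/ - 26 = 4592/13 =353.23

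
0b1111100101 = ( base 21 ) 25a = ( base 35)SH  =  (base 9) 1327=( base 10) 997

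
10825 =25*433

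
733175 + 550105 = 1283280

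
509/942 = 509/942 = 0.54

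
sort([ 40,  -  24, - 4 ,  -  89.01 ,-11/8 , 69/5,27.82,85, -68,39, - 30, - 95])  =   [ - 95 , - 89.01, - 68,  -  30, -24, - 4, - 11/8,69/5,27.82,39, 40,85 ] 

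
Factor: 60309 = 3^2*6701^1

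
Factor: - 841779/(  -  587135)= 3^3*5^( - 1 )*31177^1*117427^(-1) 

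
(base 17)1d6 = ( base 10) 516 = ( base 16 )204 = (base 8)1004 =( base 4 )20010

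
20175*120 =2421000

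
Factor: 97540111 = 131^1 * 151^1*4931^1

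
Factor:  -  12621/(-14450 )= 2^(- 1 )*3^1*5^( - 2)*7^1*17^ ( - 2 )*601^1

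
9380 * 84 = 787920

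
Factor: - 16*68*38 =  - 41344 = - 2^7 * 17^1 * 19^1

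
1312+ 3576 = 4888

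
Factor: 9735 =3^1*5^1*11^1* 59^1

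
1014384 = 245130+769254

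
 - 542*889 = - 481838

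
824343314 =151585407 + 672757907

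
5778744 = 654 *8836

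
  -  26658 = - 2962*9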